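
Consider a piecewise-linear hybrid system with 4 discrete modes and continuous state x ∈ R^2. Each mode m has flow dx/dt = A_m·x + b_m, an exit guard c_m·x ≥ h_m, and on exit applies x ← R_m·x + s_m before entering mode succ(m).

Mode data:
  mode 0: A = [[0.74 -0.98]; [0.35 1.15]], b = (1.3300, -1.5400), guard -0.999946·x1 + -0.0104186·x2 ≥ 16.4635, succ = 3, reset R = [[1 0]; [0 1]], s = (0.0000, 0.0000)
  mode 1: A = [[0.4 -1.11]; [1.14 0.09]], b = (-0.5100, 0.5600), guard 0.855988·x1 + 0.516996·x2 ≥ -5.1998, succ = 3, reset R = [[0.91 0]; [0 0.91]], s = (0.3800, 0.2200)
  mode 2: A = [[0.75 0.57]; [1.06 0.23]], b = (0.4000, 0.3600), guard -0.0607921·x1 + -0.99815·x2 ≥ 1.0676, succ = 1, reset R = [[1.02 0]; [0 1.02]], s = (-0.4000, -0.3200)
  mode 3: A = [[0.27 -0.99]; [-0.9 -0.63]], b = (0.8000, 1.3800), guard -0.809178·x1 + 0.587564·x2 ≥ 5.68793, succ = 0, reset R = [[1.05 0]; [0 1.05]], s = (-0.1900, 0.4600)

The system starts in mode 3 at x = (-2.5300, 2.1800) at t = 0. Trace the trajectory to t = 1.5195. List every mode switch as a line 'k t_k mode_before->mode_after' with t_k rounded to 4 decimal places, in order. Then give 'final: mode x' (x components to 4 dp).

Mode 3: guard c·x = 5.6879 hit at Δt = 0.6038 (t = 0.6038), x⁻ = (-4.3320, 3.7146) → reset → x⁺ = (-4.7386, 4.3603), jump to mode 0
Mode 0: flow for 0.9157 to horizon, guard not reached → x = (-13.9934, 5.4677)

1 0.6038 3->0
final: 0 -13.9934 5.4677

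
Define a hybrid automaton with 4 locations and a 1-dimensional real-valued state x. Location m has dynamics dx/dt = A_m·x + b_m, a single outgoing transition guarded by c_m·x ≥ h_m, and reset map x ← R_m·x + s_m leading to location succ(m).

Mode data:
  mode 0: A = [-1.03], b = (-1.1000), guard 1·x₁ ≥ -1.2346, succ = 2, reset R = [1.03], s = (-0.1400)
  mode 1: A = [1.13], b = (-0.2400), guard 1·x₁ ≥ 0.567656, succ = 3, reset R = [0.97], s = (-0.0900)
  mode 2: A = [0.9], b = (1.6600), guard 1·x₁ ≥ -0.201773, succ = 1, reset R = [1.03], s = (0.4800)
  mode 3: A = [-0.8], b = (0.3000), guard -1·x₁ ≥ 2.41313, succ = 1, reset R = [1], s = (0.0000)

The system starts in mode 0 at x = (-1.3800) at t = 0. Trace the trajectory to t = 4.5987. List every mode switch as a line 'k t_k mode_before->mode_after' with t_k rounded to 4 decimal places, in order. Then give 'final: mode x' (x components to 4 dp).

1 0.6090 0->2
2 2.0910 2->1
3 3.6681 1->3
final: 3 0.4157

Mode 0: guard c·x = -1.2346 hit at Δt = 0.6090 (t = 0.6090), x⁻ = (-1.2346) → reset → x⁺ = (-1.4116), jump to mode 2
Mode 2: guard c·x = -0.2018 hit at Δt = 1.4820 (t = 2.0910), x⁻ = (-0.2018) → reset → x⁺ = (0.2722), jump to mode 1
Mode 1: guard c·x = 0.5677 hit at Δt = 1.5771 (t = 3.6681), x⁻ = (0.5677) → reset → x⁺ = (0.4606), jump to mode 3
Mode 3: flow for 0.9306 to horizon, guard not reached → x = (0.4157)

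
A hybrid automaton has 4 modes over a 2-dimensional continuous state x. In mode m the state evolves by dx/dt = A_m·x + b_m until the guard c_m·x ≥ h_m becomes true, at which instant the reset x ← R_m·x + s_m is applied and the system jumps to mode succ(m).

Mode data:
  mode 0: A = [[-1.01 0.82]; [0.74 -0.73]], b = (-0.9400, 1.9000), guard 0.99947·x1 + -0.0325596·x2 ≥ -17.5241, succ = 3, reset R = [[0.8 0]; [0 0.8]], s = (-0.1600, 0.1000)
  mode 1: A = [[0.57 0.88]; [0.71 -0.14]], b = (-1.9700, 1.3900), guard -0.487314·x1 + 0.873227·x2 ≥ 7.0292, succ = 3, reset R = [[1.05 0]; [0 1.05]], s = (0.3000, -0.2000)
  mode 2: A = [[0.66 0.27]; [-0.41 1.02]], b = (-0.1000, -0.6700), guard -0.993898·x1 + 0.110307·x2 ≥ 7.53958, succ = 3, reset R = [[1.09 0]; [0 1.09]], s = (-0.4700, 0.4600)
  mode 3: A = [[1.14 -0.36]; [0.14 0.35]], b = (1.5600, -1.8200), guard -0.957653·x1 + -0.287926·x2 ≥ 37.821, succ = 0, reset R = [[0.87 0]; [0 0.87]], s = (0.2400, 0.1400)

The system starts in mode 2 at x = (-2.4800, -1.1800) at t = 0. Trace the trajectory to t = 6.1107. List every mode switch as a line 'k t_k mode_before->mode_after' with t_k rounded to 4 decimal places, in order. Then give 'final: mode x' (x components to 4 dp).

1 1.4552 2->3
2 2.9266 3->0
3 4.1409 0->3
4 5.1637 3->0
final: 0 -21.8776 -21.0644

Mode 2: guard c·x = 7.5396 hit at Δt = 1.4552 (t = 1.4552), x⁻ = (-7.7912, -1.8502) → reset → x⁺ = (-8.9624, -1.5567), jump to mode 3
Mode 3: guard c·x = 37.8210 hit at Δt = 1.4714 (t = 2.9266), x⁻ = (-36.1821, -11.0138) → reset → x⁺ = (-31.2384, -9.4420), jump to mode 0
Mode 0: guard c·x = -17.5241 hit at Δt = 1.2143 (t = 4.1409), x⁻ = (-18.0376, -15.4772) → reset → x⁺ = (-14.5901, -12.2818), jump to mode 3
Mode 3: guard c·x = 37.8210 hit at Δt = 1.0228 (t = 5.1637), x⁻ = (-32.4190, -23.5299) → reset → x⁺ = (-27.9645, -20.3310), jump to mode 0
Mode 0: flow for 0.9470 to horizon, guard not reached → x = (-21.8776, -21.0644)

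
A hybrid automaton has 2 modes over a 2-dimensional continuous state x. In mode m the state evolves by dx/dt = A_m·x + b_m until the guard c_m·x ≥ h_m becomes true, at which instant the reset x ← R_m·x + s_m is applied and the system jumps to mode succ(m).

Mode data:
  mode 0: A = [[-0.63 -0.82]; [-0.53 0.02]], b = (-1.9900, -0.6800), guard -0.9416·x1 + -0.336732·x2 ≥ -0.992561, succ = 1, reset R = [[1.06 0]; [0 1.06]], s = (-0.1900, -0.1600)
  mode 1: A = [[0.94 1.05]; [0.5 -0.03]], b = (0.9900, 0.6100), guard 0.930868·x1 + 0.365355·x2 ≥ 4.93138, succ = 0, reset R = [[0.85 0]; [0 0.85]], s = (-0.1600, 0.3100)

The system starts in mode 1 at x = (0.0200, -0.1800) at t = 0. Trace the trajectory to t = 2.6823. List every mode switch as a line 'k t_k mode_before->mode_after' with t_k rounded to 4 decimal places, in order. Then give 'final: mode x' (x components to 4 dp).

1 1.4912 1->0
2 2.1686 0->1
final: 1 2.3151 1.2256

Mode 1: guard c·x = 4.9314 hit at Δt = 1.4912 (t = 1.4912), x⁻ = (4.5694, 1.8554) → reset → x⁺ = (3.7240, 1.8871), jump to mode 0
Mode 0: guard c·x = -0.9926 hit at Δt = 0.6774 (t = 2.1686), x⁻ = (0.8089, 0.6858) → reset → x⁺ = (0.6674, 0.5669), jump to mode 1
Mode 1: flow for 0.5137 to horizon, guard not reached → x = (2.3151, 1.2256)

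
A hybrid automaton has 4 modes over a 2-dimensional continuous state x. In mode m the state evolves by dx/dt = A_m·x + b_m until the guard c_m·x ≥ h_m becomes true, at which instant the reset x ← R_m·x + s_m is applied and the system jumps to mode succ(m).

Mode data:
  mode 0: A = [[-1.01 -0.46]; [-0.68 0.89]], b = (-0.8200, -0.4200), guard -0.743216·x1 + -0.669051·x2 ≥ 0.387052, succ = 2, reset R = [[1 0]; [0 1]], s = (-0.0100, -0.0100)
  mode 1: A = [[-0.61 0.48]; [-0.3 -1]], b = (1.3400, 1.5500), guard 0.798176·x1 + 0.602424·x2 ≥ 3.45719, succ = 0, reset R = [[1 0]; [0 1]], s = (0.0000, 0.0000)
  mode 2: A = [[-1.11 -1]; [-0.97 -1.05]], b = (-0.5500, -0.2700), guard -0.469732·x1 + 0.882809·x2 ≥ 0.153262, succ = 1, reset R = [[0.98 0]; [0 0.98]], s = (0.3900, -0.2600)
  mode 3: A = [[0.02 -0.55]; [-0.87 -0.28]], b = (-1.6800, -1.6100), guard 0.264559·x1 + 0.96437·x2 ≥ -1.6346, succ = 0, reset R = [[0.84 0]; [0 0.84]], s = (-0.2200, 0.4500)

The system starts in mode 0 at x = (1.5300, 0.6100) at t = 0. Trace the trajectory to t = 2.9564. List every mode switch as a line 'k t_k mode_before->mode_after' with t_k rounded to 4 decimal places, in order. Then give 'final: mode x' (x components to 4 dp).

1 1.5863 0->2
2 2.3615 2->1
final: 1 0.7114 0.4791

Mode 0: guard c·x = 0.3871 hit at Δt = 1.5863 (t = 1.5863), x⁻ = (-0.3578, -0.1811) → reset → x⁺ = (-0.3678, -0.1911), jump to mode 2
Mode 2: guard c·x = 0.1533 hit at Δt = 0.7752 (t = 2.3615), x⁻ = (-0.3927, -0.0353) → reset → x⁺ = (0.0052, -0.2946), jump to mode 1
Mode 1: flow for 0.5949 to horizon, guard not reached → x = (0.7114, 0.4791)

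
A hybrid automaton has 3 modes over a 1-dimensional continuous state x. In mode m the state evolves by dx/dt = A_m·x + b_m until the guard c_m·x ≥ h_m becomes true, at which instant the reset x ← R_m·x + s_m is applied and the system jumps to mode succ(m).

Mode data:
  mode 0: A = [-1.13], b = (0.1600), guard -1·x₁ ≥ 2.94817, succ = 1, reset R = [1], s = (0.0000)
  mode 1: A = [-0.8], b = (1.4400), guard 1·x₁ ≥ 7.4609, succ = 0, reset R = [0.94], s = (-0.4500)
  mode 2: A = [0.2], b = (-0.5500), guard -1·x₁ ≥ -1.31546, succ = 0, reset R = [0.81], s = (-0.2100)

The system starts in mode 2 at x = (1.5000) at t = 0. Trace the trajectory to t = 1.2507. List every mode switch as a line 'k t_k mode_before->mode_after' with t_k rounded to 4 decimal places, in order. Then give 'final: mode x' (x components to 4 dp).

Mode 2: guard c·x = -1.3155 hit at Δt = 0.6885 (t = 0.6885), x⁻ = (1.3155) → reset → x⁺ = (0.8555), jump to mode 0
Mode 0: flow for 0.5622 to horizon, guard not reached → x = (0.5198)

1 0.6885 2->0
final: 0 0.5198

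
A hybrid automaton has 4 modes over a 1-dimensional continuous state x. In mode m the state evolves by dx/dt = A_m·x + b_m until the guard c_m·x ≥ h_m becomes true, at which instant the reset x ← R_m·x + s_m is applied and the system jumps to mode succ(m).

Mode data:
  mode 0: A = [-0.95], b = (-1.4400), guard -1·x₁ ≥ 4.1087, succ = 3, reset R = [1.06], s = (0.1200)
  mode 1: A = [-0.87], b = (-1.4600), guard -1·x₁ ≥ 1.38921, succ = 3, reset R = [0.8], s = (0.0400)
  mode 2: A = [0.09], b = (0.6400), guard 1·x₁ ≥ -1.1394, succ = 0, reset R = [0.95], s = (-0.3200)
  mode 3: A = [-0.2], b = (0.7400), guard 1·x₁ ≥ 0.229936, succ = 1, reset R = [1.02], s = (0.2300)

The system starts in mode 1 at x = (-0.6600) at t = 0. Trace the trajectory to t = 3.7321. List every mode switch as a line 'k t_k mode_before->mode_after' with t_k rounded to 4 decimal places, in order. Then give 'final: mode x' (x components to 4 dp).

1 1.4477 1->3
2 3.0400 3->1
final: 1 -0.5047

Mode 1: guard c·x = 1.3892 hit at Δt = 1.4477 (t = 1.4477), x⁻ = (-1.3892) → reset → x⁺ = (-1.0714), jump to mode 3
Mode 3: guard c·x = 0.2299 hit at Δt = 1.5923 (t = 3.0400), x⁻ = (0.2299) → reset → x⁺ = (0.4645), jump to mode 1
Mode 1: flow for 0.6921 to horizon, guard not reached → x = (-0.5047)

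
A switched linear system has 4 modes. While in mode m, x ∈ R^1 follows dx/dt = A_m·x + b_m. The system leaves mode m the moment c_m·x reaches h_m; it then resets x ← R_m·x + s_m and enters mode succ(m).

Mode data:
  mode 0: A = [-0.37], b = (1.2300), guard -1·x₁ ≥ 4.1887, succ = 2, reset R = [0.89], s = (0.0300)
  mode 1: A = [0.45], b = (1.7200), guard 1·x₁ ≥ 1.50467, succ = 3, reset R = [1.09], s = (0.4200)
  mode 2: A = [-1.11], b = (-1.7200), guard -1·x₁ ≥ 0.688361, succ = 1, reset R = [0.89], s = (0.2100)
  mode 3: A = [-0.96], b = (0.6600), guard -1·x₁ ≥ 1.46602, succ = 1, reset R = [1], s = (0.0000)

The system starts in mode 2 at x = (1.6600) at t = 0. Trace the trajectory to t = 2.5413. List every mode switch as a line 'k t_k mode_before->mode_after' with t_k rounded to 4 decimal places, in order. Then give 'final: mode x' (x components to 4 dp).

Mode 2: guard c·x = 0.6884 hit at Δt = 1.1852 (t = 1.1852), x⁻ = (-0.6884) → reset → x⁺ = (-0.4026), jump to mode 1
Mode 1: guard c·x = 1.5047 hit at Δt = 0.9850 (t = 2.1702), x⁻ = (1.5047) → reset → x⁺ = (2.0601), jump to mode 3
Mode 3: flow for 0.3711 to horizon, guard not reached → x = (1.6487)

1 1.1852 2->1
2 2.1702 1->3
final: 3 1.6487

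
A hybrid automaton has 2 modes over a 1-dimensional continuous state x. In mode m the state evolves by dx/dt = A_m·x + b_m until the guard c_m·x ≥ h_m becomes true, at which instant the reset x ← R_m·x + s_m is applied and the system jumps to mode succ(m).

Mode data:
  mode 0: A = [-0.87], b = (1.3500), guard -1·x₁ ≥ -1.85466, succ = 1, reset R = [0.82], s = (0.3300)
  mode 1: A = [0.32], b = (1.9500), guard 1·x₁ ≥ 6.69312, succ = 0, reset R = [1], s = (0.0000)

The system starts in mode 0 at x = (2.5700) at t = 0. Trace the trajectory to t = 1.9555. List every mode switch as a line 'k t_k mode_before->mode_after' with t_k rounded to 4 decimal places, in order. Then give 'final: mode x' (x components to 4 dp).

1 1.3935 0->1
final: 1 3.4161

Mode 0: guard c·x = -1.8547 hit at Δt = 1.3935 (t = 1.3935), x⁻ = (1.8547) → reset → x⁺ = (1.8508), jump to mode 1
Mode 1: flow for 0.5620 to horizon, guard not reached → x = (3.4161)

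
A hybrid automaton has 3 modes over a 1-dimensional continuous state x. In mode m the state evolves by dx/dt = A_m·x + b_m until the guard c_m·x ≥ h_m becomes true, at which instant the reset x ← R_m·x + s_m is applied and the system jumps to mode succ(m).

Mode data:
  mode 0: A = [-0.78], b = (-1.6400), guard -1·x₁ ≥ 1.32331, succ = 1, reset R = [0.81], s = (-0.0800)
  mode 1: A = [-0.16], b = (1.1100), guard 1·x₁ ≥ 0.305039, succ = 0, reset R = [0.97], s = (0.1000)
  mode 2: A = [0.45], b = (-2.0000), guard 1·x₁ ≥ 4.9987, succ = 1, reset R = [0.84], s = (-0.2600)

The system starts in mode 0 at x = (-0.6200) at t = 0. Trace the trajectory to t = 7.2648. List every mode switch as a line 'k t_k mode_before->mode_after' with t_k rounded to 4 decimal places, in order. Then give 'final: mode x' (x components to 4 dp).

Mode 0: guard c·x = 1.3233 hit at Δt = 0.8246 (t = 0.8246), x⁻ = (-1.3233) → reset → x⁺ = (-1.1519), jump to mode 1
Mode 1: guard c·x = 0.3050 hit at Δt = 1.2411 (t = 2.0657), x⁻ = (0.3050) → reset → x⁺ = (0.3959), jump to mode 0
Mode 0: guard c·x = 1.3233 hit at Δt = 1.4937 (t = 3.5594), x⁻ = (-1.3233) → reset → x⁺ = (-1.1519), jump to mode 1
Mode 1: guard c·x = 0.3050 hit at Δt = 1.2411 (t = 4.8005), x⁻ = (0.3050) → reset → x⁺ = (0.3959), jump to mode 0
Mode 0: guard c·x = 1.3233 hit at Δt = 1.4937 (t = 6.2942), x⁻ = (-1.3233) → reset → x⁺ = (-1.1519), jump to mode 1
Mode 1: flow for 0.9706 to horizon, guard not reached → x = (0.0117)

1 0.8246 0->1
2 2.0657 1->0
3 3.5594 0->1
4 4.8005 1->0
5 6.2942 0->1
final: 1 0.0117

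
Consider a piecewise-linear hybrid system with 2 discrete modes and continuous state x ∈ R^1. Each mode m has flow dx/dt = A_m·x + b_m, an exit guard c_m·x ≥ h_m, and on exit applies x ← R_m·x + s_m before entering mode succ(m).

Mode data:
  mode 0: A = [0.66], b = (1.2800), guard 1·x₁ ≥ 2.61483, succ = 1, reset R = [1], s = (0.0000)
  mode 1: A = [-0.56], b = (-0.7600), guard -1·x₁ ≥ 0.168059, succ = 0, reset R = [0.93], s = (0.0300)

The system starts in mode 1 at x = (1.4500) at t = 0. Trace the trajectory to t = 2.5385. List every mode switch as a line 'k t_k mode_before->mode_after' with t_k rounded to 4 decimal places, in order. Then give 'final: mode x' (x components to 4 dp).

1 1.5339 1->0
final: 0 1.5792

Mode 1: guard c·x = 0.1681 hit at Δt = 1.5339 (t = 1.5339), x⁻ = (-0.1681) → reset → x⁺ = (-0.1263), jump to mode 0
Mode 0: flow for 1.0046 to horizon, guard not reached → x = (1.5792)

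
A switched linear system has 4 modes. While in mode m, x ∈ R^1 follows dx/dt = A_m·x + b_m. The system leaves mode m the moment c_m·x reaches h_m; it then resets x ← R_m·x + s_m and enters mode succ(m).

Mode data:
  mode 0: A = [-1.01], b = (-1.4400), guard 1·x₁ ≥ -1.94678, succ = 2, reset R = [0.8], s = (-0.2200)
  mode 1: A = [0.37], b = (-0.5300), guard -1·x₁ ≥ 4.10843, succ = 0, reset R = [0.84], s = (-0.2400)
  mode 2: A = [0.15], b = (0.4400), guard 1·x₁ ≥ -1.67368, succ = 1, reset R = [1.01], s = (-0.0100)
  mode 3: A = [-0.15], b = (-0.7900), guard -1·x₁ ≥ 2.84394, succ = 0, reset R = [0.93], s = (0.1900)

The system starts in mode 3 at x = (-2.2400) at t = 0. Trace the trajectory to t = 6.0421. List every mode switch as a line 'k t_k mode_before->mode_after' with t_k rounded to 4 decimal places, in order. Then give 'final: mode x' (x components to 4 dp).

Mode 3: guard c·x = 2.8439 hit at Δt = 1.4838 (t = 1.4838), x⁻ = (-2.8439) → reset → x⁺ = (-2.4549), jump to mode 0
Mode 0: guard c·x = -1.9468 hit at Δt = 0.6739 (t = 2.1577), x⁻ = (-1.9468) → reset → x⁺ = (-1.7774), jump to mode 2
Mode 2: guard c·x = -1.6737 hit at Δt = 0.5730 (t = 2.7307), x⁻ = (-1.6737) → reset → x⁺ = (-1.7004), jump to mode 1
Mode 1: guard c·x = 4.1084 hit at Δt = 1.5411 (t = 4.2718), x⁻ = (-4.1084) → reset → x⁺ = (-3.6911), jump to mode 0
Mode 0: guard c·x = -1.9468 hit at Δt = 1.4551 (t = 5.7269), x⁻ = (-1.9468) → reset → x⁺ = (-1.7774), jump to mode 2
Mode 2: flow for 0.3152 to horizon, guard not reached → x = (-1.7215)

1 1.4838 3->0
2 2.1577 0->2
3 2.7307 2->1
4 4.2718 1->0
5 5.7269 0->2
final: 2 -1.7215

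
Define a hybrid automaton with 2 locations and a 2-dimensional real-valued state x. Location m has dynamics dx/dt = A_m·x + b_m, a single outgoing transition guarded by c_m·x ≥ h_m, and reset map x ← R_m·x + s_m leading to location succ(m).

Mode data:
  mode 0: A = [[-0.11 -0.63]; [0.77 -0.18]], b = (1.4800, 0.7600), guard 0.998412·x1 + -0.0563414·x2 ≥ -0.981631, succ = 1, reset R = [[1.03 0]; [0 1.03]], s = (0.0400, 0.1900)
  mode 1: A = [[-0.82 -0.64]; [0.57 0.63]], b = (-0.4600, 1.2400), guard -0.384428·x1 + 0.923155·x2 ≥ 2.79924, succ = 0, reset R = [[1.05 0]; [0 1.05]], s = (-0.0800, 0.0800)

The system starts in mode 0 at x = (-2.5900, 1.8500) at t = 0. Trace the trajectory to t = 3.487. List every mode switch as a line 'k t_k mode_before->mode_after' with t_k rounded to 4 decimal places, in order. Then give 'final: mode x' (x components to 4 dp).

Mode 0: guard c·x = -0.9816 hit at Δt = 1.5492 (t = 1.5492), x⁻ = (-0.9529, 0.5368) → reset → x⁺ = (-0.9415, 0.7429), jump to mode 1
Mode 1: guard c·x = 2.7992 hit at Δt = 1.0899 (t = 2.6391), x⁻ = (-1.4715, 2.4195) → reset → x⁺ = (-1.6251, 2.6205), jump to mode 0
Mode 0: flow for 0.8479 to horizon, guard not reached → x = (-1.4237, 1.9074)

1 1.5492 0->1
2 2.6391 1->0
final: 0 -1.4237 1.9074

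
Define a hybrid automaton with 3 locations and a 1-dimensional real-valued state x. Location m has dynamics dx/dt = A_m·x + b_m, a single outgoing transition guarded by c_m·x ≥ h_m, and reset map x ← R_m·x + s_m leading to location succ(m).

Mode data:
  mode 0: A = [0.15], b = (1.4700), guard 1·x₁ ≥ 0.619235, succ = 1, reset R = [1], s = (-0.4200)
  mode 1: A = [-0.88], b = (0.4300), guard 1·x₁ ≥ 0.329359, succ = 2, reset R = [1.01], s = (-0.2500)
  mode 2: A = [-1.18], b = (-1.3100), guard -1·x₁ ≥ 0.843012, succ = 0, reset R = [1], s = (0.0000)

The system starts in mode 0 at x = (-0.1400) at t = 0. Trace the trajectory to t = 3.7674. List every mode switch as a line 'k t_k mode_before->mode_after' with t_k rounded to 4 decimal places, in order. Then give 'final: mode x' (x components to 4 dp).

1 0.5044 0->1
2 1.1830 1->2
3 2.4510 2->0
4 3.4591 0->1
final: 1 0.2680

Mode 0: guard c·x = 0.6192 hit at Δt = 0.5044 (t = 0.5044), x⁻ = (0.6192) → reset → x⁺ = (0.1992), jump to mode 1
Mode 1: guard c·x = 0.3294 hit at Δt = 0.6786 (t = 1.1830), x⁻ = (0.3294) → reset → x⁺ = (0.0827), jump to mode 2
Mode 2: guard c·x = 0.8430 hit at Δt = 1.2680 (t = 2.4510), x⁻ = (-0.8430) → reset → x⁺ = (-0.8430), jump to mode 0
Mode 0: guard c·x = 0.6192 hit at Δt = 1.0081 (t = 3.4591), x⁻ = (0.6192) → reset → x⁺ = (0.1992), jump to mode 1
Mode 1: flow for 0.3083 to horizon, guard not reached → x = (0.2680)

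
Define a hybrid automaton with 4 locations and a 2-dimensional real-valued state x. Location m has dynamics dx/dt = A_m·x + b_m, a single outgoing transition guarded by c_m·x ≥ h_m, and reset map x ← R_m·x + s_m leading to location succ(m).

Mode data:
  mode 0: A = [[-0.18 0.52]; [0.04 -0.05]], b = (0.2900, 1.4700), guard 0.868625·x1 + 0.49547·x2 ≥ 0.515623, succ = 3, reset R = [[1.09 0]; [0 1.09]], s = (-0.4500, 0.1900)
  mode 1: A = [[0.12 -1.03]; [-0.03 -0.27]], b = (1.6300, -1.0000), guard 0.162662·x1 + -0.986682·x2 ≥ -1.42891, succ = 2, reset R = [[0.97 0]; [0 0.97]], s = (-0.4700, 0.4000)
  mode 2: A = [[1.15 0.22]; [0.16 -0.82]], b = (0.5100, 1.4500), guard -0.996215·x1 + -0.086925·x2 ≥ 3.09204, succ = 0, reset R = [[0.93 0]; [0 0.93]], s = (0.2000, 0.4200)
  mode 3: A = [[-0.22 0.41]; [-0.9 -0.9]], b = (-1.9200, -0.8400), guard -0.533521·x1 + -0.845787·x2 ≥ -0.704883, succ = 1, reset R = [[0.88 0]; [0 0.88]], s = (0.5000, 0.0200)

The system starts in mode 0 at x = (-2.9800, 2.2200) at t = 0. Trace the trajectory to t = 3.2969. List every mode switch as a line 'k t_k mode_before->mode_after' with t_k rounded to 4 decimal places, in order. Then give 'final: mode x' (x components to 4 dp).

Mode 0: guard c·x = 0.5156 hit at Δt = 0.8221 (t = 0.8221), x⁻ = (-1.2579, 3.2460) → reset → x⁺ = (-1.8212, 3.7282), jump to mode 3
Mode 3: guard c·x = -0.7049 hit at Δt = 0.9433 (t = 1.7654), x⁻ = (-2.1384, 2.1823) → reset → x⁺ = (-1.3818, 1.9404), jump to mode 1
Mode 1: guard c·x = -1.4289 hit at Δt = 0.5322 (t = 2.2976), x⁻ = (-1.4651, 1.2067) → reset → x⁺ = (-1.8911, 1.5705), jump to mode 2
Mode 2: guard c·x = 3.0920 hit at Δt = 0.6687 (t = 2.9663), x⁻ = (-3.2299, 1.4452) → reset → x⁺ = (-2.8038, 1.7640), jump to mode 0
Mode 0: flow for 0.3306 to horizon, guard not reached → x = (-2.2189, 2.1841)

1 0.8221 0->3
2 1.7654 3->1
3 2.2976 1->2
4 2.9663 2->0
final: 0 -2.2189 2.1841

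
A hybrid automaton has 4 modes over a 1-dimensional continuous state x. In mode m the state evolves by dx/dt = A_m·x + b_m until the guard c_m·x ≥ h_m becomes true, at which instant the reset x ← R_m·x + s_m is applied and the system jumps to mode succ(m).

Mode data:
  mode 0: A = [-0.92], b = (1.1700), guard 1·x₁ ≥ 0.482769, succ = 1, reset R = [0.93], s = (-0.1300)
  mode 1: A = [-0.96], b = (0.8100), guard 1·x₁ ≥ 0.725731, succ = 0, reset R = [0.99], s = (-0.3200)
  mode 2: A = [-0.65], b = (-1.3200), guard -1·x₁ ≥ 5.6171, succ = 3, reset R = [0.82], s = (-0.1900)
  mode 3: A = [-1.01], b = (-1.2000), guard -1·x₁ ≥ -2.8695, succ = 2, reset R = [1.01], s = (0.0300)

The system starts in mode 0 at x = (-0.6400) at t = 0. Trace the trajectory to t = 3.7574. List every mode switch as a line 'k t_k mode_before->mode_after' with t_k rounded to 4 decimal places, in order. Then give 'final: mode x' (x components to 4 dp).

1 0.9620 0->1
2 2.5163 1->0
3 2.6266 0->1
final: 1 0.6665

Mode 0: guard c·x = 0.4828 hit at Δt = 0.9620 (t = 0.9620), x⁻ = (0.4828) → reset → x⁺ = (0.3190), jump to mode 1
Mode 1: guard c·x = 0.7257 hit at Δt = 1.5543 (t = 2.5163), x⁻ = (0.7257) → reset → x⁺ = (0.3985), jump to mode 0
Mode 0: guard c·x = 0.4828 hit at Δt = 0.1103 (t = 2.6266), x⁻ = (0.4828) → reset → x⁺ = (0.3190), jump to mode 1
Mode 1: flow for 1.1308 to horizon, guard not reached → x = (0.6665)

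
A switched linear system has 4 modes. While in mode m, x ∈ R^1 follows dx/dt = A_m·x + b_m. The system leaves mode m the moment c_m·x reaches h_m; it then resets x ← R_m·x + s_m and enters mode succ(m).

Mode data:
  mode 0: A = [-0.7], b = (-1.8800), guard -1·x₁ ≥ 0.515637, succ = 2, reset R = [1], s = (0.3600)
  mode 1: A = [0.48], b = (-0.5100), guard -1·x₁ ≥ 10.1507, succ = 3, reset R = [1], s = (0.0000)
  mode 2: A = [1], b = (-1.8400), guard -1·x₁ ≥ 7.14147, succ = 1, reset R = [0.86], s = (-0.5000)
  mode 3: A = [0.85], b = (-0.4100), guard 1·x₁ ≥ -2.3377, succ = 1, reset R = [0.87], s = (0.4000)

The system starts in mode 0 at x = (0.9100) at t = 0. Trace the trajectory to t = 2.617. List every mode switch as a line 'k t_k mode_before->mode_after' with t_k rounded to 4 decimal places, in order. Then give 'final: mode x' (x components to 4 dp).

1 0.7214 0->2
2 2.2256 2->1
final: 1 -8.2340

Mode 0: guard c·x = 0.5156 hit at Δt = 0.7214 (t = 0.7214), x⁻ = (-0.5156) → reset → x⁺ = (-0.1556), jump to mode 2
Mode 2: guard c·x = 7.1415 hit at Δt = 1.5042 (t = 2.2256), x⁻ = (-7.1415) → reset → x⁺ = (-6.6417), jump to mode 1
Mode 1: flow for 0.3914 to horizon, guard not reached → x = (-8.2340)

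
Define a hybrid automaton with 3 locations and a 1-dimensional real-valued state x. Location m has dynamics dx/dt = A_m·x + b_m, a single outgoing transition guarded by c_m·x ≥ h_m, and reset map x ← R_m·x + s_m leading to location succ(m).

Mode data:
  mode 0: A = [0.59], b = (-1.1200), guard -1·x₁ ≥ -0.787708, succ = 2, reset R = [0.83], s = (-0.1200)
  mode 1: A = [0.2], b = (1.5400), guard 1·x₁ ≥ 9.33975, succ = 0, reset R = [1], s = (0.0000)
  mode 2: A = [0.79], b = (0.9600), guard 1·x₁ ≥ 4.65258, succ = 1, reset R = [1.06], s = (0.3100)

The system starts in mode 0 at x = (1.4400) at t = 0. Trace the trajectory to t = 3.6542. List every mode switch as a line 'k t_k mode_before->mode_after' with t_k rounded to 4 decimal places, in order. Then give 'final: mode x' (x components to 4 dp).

Mode 0: guard c·x = -0.7877 hit at Δt = 1.5002 (t = 1.5002), x⁻ = (0.7877) → reset → x⁺ = (0.5338), jump to mode 2
Mode 2: guard c·x = 4.6526 hit at Δt = 1.5322 (t = 3.0324), x⁻ = (4.6526) → reset → x⁺ = (5.2417), jump to mode 1
Mode 1: flow for 0.6218 to horizon, guard not reached → x = (6.9555)

1 1.5002 0->2
2 3.0324 2->1
final: 1 6.9555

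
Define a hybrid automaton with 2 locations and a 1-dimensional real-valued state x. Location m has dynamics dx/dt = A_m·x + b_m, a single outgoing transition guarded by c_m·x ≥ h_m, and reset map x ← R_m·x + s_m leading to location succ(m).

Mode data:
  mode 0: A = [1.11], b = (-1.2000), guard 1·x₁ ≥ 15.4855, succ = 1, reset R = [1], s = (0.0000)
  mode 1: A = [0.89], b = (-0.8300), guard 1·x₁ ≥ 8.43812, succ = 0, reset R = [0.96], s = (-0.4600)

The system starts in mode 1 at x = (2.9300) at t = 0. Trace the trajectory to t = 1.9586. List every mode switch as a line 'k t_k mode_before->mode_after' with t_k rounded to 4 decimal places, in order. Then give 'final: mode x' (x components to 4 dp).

1 1.4874 1->0
final: 0 12.1479

Mode 1: guard c·x = 8.4381 hit at Δt = 1.4874 (t = 1.4874), x⁻ = (8.4381) → reset → x⁺ = (7.6406), jump to mode 0
Mode 0: flow for 0.4712 to horizon, guard not reached → x = (12.1479)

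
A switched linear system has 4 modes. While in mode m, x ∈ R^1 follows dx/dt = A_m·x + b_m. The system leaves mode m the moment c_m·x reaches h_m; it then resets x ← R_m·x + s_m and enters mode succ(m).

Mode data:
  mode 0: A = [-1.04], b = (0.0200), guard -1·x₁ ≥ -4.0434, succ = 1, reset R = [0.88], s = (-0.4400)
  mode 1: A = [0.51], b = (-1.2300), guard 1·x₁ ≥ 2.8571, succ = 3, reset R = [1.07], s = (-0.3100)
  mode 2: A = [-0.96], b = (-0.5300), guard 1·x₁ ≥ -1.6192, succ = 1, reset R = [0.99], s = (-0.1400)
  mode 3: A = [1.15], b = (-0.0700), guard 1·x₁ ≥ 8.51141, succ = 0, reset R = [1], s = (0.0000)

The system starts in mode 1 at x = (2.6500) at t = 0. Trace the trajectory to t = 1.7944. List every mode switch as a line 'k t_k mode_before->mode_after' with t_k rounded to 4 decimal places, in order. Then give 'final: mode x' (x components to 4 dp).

1 1.2266 1->3
final: 3 5.2217

Mode 1: guard c·x = 2.8571 hit at Δt = 1.2266 (t = 1.2266), x⁻ = (2.8571) → reset → x⁺ = (2.7471), jump to mode 3
Mode 3: flow for 0.5678 to horizon, guard not reached → x = (5.2217)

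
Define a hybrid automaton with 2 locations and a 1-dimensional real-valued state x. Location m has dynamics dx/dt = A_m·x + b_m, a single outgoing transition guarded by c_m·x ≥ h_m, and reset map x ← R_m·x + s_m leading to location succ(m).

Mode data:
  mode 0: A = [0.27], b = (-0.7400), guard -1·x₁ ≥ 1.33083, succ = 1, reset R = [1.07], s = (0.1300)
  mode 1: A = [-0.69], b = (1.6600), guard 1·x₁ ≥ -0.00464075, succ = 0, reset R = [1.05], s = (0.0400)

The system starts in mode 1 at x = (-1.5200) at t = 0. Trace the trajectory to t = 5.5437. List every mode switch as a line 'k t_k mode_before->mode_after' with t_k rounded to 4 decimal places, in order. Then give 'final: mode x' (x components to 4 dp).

1 0.7069 1->0
2 2.2206 0->1
3 2.8416 1->0
4 4.3553 0->1
5 4.9762 1->0
final: 0 -0.4129

Mode 1: guard c·x = -0.0046 hit at Δt = 0.7069 (t = 0.7069), x⁻ = (-0.0046) → reset → x⁺ = (0.0351), jump to mode 0
Mode 0: guard c·x = 1.3308 hit at Δt = 1.5137 (t = 2.2206), x⁻ = (-1.3308) → reset → x⁺ = (-1.2940), jump to mode 1
Mode 1: guard c·x = -0.0046 hit at Δt = 0.6210 (t = 2.8416), x⁻ = (-0.0046) → reset → x⁺ = (0.0351), jump to mode 0
Mode 0: guard c·x = 1.3308 hit at Δt = 1.5137 (t = 4.3553), x⁻ = (-1.3308) → reset → x⁺ = (-1.2940), jump to mode 1
Mode 1: guard c·x = -0.0046 hit at Δt = 0.6210 (t = 4.9762), x⁻ = (-0.0046) → reset → x⁺ = (0.0351), jump to mode 0
Mode 0: flow for 0.5675 to horizon, guard not reached → x = (-0.4129)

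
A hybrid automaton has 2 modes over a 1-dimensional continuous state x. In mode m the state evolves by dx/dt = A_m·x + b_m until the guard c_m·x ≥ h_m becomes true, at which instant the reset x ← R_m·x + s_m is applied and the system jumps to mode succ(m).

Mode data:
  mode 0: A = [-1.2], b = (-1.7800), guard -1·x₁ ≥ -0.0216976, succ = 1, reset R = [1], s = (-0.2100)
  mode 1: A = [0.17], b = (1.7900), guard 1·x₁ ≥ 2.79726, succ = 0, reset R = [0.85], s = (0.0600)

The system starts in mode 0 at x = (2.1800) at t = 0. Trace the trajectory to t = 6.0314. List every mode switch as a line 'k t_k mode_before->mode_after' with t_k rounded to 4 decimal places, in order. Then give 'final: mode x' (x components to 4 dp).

Mode 0: guard c·x = -0.0217 hit at Δt = 0.7413 (t = 0.7413), x⁻ = (0.0217) → reset → x⁺ = (-0.1883), jump to mode 1
Mode 1: guard c·x = 2.7973 hit at Δt = 1.4920 (t = 2.2333), x⁻ = (2.7973) → reset → x⁺ = (2.4377), jump to mode 0
Mode 0: guard c·x = -0.0217 hit at Δt = 0.7979 (t = 3.0312), x⁻ = (0.0217) → reset → x⁺ = (-0.1883), jump to mode 1
Mode 1: guard c·x = 2.7973 hit at Δt = 1.4920 (t = 4.5232), x⁻ = (2.7973) → reset → x⁺ = (2.4377), jump to mode 0
Mode 0: guard c·x = -0.0217 hit at Δt = 0.7979 (t = 5.3212), x⁻ = (0.0217) → reset → x⁺ = (-0.1883), jump to mode 1
Mode 1: flow for 0.7102 to horizon, guard not reached → x = (1.1387)

1 0.7413 0->1
2 2.2333 1->0
3 3.0312 0->1
4 4.5232 1->0
5 5.3212 0->1
final: 1 1.1387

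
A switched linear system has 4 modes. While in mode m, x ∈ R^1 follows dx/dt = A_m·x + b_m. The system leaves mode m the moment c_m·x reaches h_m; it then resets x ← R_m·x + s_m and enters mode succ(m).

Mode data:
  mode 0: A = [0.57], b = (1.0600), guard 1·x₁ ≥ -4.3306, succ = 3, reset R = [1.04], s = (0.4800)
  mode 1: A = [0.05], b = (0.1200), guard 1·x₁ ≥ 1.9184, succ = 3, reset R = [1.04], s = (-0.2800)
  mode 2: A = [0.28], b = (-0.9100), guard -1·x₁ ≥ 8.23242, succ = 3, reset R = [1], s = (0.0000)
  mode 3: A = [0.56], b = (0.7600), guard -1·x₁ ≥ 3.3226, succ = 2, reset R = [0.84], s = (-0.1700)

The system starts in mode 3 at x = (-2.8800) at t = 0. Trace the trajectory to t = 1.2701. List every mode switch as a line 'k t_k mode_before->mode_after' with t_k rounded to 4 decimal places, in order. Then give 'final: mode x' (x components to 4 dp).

1 0.4556 3->2
final: 2 -4.5520

Mode 3: guard c·x = 3.3226 hit at Δt = 0.4556 (t = 0.4556), x⁻ = (-3.3226) → reset → x⁺ = (-2.9610), jump to mode 2
Mode 2: flow for 0.8145 to horizon, guard not reached → x = (-4.5520)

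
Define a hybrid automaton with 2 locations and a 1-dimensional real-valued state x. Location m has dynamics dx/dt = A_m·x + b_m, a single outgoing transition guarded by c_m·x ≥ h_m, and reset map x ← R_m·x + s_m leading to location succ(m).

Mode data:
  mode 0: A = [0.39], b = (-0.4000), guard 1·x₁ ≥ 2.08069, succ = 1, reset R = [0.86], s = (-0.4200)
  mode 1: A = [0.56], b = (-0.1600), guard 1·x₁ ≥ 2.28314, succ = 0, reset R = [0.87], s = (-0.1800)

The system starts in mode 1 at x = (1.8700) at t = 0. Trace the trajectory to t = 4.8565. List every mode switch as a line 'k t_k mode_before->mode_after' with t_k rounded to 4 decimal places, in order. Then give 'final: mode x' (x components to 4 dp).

Mode 1: guard c·x = 2.2831 hit at Δt = 0.4138 (t = 0.4138), x⁻ = (2.2831) → reset → x⁺ = (1.8063), jump to mode 0
Mode 0: guard c·x = 2.0807 hit at Δt = 0.7722 (t = 1.1860), x⁻ = (2.0807) → reset → x⁺ = (1.3694), jump to mode 1
Mode 1: guard c·x = 2.2831 hit at Δt = 1.0920 (t = 2.2780), x⁻ = (2.2831) → reset → x⁺ = (1.8063), jump to mode 0
Mode 0: guard c·x = 2.0807 hit at Δt = 0.7722 (t = 3.0502), x⁻ = (2.0807) → reset → x⁺ = (1.3694), jump to mode 1
Mode 1: guard c·x = 2.2831 hit at Δt = 1.0920 (t = 4.1421), x⁻ = (2.2831) → reset → x⁺ = (1.8063), jump to mode 0
Mode 0: flow for 0.7144 to horizon, guard not reached → x = (2.0572)

1 0.4138 1->0
2 1.1860 0->1
3 2.2780 1->0
4 3.0502 0->1
5 4.1421 1->0
final: 0 2.0572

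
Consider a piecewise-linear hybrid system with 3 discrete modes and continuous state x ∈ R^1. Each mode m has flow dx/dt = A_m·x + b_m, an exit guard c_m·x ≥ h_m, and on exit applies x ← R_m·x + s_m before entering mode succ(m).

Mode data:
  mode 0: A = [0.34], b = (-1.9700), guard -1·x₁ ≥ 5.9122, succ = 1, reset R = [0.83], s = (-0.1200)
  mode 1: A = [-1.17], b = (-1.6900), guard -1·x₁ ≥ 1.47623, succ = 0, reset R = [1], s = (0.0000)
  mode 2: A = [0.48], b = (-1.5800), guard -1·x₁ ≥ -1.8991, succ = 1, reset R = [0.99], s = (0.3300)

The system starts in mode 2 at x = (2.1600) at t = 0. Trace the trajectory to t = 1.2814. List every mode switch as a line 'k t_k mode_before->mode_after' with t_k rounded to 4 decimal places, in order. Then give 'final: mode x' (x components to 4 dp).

Mode 2: guard c·x = -1.8991 hit at Δt = 0.4322 (t = 0.4322), x⁻ = (1.8991) → reset → x⁺ = (2.2101), jump to mode 1
Mode 1: flow for 0.8492 to horizon, guard not reached → x = (-0.0913)

1 0.4322 2->1
final: 1 -0.0913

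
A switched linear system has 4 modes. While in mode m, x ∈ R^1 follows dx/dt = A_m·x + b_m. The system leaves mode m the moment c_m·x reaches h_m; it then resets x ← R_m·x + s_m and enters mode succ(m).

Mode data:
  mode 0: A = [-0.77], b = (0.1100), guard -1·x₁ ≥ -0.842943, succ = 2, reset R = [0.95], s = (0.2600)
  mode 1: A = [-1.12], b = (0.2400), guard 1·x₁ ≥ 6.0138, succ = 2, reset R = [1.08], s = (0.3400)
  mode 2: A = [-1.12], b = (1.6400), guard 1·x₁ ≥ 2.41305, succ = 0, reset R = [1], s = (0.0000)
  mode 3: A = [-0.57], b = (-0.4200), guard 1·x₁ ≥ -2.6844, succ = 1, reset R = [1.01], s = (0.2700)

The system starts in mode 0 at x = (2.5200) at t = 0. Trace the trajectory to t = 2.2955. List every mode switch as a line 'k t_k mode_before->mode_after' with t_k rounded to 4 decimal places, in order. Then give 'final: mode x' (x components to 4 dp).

Mode 0: guard c·x = -0.8429 hit at Δt = 1.5876 (t = 1.5876), x⁻ = (0.8429) → reset → x⁺ = (1.0608), jump to mode 2
Mode 2: flow for 0.7079 to horizon, guard not reached → x = (1.2817)

1 1.5876 0->2
final: 2 1.2817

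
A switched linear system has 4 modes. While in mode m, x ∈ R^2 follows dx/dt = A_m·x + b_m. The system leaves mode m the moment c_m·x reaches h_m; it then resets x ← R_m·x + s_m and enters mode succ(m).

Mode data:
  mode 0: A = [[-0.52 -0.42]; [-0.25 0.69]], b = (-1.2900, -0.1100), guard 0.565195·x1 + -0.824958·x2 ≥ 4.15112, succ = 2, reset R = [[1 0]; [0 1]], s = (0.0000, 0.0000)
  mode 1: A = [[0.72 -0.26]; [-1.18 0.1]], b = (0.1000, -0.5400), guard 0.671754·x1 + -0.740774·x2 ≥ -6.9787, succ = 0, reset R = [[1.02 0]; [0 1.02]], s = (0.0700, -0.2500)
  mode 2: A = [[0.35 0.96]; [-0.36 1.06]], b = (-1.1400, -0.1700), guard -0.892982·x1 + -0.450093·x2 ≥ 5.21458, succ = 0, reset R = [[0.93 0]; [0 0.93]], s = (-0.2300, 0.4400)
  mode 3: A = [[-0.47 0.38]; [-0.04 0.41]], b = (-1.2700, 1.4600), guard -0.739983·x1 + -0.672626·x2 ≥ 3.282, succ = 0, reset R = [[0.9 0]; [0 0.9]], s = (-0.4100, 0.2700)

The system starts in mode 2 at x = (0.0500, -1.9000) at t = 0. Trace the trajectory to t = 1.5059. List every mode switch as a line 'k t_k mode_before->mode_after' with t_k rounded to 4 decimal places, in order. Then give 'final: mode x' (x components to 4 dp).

1 0.8322 2->0
final: 0 -2.3505 -4.9204

Mode 2: guard c·x = 5.2146 hit at Δt = 0.8322 (t = 0.8322), x⁻ = (-3.7335, -4.1784) → reset → x⁺ = (-3.7021, -3.4459), jump to mode 0
Mode 0: flow for 0.6737 to horizon, guard not reached → x = (-2.3505, -4.9204)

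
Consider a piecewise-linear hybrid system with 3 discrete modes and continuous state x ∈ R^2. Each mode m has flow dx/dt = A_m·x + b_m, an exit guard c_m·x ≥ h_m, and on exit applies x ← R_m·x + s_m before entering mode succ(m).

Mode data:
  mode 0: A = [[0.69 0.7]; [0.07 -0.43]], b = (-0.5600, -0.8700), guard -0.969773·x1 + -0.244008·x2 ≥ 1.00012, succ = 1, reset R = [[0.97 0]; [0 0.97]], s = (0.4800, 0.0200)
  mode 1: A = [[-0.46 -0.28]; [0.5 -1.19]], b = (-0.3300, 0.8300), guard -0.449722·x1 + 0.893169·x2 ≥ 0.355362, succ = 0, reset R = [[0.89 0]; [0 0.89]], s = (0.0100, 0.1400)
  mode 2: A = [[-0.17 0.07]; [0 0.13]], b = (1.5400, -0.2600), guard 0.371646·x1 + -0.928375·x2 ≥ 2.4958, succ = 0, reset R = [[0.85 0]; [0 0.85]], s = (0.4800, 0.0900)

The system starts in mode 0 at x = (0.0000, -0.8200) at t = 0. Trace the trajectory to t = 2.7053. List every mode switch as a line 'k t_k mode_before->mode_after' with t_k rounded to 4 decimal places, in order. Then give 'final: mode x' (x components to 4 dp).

1 0.5194 0->1
2 1.7489 1->0
3 2.3815 0->1
final: 1 -0.4822 -0.0025

Mode 0: guard c·x = 1.0001 hit at Δt = 0.5194 (t = 0.5194), x⁻ = (-0.7614, -1.0727) → reset → x⁺ = (-0.2585, -1.0205), jump to mode 1
Mode 1: guard c·x = 0.3554 hit at Δt = 1.2295 (t = 1.7489), x⁻ = (-0.4023, 0.1953) → reset → x⁺ = (-0.3481, 0.3138), jump to mode 0
Mode 0: guard c·x = 1.0001 hit at Δt = 0.6326 (t = 2.3815), x⁻ = (-0.9641, -0.2671) → reset → x⁺ = (-0.4552, -0.2391), jump to mode 1
Mode 1: flow for 0.3238 to horizon, guard not reached → x = (-0.4822, -0.0025)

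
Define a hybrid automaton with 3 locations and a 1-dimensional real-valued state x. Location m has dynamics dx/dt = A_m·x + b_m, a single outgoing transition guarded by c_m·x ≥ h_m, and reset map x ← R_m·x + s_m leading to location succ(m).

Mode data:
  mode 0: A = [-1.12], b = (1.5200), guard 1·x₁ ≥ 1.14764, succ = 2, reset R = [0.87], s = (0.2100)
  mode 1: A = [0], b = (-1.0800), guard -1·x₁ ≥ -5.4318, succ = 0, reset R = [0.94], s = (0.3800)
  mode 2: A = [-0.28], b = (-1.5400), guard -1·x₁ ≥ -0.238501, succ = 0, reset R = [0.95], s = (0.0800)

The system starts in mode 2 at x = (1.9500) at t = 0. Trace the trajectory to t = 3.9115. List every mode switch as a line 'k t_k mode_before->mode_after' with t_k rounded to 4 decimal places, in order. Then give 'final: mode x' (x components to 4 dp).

1 0.9322 2->0
2 2.3718 0->2
3 2.9295 2->0
final: 0 1.0074

Mode 2: guard c·x = -0.2385 hit at Δt = 0.9322 (t = 0.9322), x⁻ = (0.2385) → reset → x⁺ = (0.3066), jump to mode 0
Mode 0: guard c·x = 1.1476 hit at Δt = 1.4396 (t = 2.3718), x⁻ = (1.1476) → reset → x⁺ = (1.2084), jump to mode 2
Mode 2: guard c·x = -0.2385 hit at Δt = 0.5577 (t = 2.9295), x⁻ = (0.2385) → reset → x⁺ = (0.3066), jump to mode 0
Mode 0: flow for 0.9820 to horizon, guard not reached → x = (1.0074)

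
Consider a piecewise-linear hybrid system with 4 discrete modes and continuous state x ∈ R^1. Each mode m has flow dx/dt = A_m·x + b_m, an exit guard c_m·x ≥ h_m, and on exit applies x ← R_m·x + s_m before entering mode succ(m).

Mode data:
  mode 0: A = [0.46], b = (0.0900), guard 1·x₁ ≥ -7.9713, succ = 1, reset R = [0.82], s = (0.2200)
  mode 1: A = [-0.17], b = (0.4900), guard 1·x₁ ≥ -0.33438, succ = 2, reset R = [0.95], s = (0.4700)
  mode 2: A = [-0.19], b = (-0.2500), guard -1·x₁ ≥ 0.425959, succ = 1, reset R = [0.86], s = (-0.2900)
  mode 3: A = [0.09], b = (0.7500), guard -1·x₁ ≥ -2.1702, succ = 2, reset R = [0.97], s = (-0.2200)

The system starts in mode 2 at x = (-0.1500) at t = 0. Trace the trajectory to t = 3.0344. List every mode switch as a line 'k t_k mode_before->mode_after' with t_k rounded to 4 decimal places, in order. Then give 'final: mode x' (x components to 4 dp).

Mode 2: guard c·x = 0.4260 hit at Δt = 1.4217 (t = 1.4217), x⁻ = (-0.4260) → reset → x⁺ = (-0.6563), jump to mode 1
Mode 1: guard c·x = -0.3344 hit at Δt = 0.5611 (t = 1.9828), x⁻ = (-0.3344) → reset → x⁺ = (0.1523), jump to mode 2
Mode 2: flow for 1.0516 to horizon, guard not reached → x = (-0.1136)

1 1.4217 2->1
2 1.9828 1->2
final: 2 -0.1136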